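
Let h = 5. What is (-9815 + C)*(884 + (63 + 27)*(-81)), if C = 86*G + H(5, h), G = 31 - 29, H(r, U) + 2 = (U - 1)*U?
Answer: 61657750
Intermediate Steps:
H(r, U) = -2 + U*(-1 + U) (H(r, U) = -2 + (U - 1)*U = -2 + (-1 + U)*U = -2 + U*(-1 + U))
G = 2
C = 190 (C = 86*2 + (-2 + 5² - 1*5) = 172 + (-2 + 25 - 5) = 172 + 18 = 190)
(-9815 + C)*(884 + (63 + 27)*(-81)) = (-9815 + 190)*(884 + (63 + 27)*(-81)) = -9625*(884 + 90*(-81)) = -9625*(884 - 7290) = -9625*(-6406) = 61657750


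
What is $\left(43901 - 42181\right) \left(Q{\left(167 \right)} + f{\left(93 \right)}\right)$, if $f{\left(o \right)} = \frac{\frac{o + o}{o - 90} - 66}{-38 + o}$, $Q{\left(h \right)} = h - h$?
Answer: $- \frac{1376}{11} \approx -125.09$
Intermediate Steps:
$Q{\left(h \right)} = 0$
$f{\left(o \right)} = \frac{-66 + \frac{2 o}{-90 + o}}{-38 + o}$ ($f{\left(o \right)} = \frac{\frac{2 o}{-90 + o} - 66}{-38 + o} = \frac{-66 + \frac{2 o}{-90 + o}}{-38 + o}$)
$\left(43901 - 42181\right) \left(Q{\left(167 \right)} + f{\left(93 \right)}\right) = \left(43901 - 42181\right) \left(0 + \frac{4 \left(1485 - 1488\right)}{3420 + 93^{2} - 11904}\right) = 1720 \left(0 + \frac{4 \left(1485 - 1488\right)}{3420 + 8649 - 11904}\right) = 1720 \left(0 + 4 \cdot \frac{1}{165} \left(-3\right)\right) = 1720 \left(0 - \frac{4}{55}\right) = 1720 \left(- \frac{4}{55}\right) = - \frac{1376}{11}$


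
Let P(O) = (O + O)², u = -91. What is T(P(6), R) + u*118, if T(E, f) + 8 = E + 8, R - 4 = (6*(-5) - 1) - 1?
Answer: -10594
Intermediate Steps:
P(O) = 4*O² (P(O) = (2*O)² = 4*O²)
R = -28 (R = 4 + ((6*(-5) - 1) - 1) = 4 + ((-30 - 1) - 1) = 4 + (-31 - 1) = 4 - 32 = -28)
T(E, f) = E (T(E, f) = -8 + (E + 8) = -8 + (8 + E) = E)
T(P(6), R) + u*118 = 4*6² - 91*118 = 4*36 - 10738 = 144 - 10738 = -10594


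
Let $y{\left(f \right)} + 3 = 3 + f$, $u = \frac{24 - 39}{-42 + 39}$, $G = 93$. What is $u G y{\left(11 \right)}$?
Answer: $5115$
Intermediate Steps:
$u = 5$ ($u = - \frac{15}{-3} = \left(-15\right) \left(- \frac{1}{3}\right) = 5$)
$y{\left(f \right)} = f$ ($y{\left(f \right)} = -3 + \left(3 + f\right) = f$)
$u G y{\left(11 \right)} = 5 \cdot 93 \cdot 11 = 465 \cdot 11 = 5115$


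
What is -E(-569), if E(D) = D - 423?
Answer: 992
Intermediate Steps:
E(D) = -423 + D
-E(-569) = -(-423 - 569) = -1*(-992) = 992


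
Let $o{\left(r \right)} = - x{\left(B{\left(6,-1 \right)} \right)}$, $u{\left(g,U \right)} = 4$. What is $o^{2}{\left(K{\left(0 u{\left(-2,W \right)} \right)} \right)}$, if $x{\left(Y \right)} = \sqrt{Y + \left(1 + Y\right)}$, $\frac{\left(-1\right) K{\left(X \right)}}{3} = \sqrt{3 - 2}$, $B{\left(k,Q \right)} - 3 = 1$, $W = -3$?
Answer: $9$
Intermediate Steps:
$B{\left(k,Q \right)} = 4$ ($B{\left(k,Q \right)} = 3 + 1 = 4$)
$K{\left(X \right)} = -3$ ($K{\left(X \right)} = - 3 \sqrt{3 - 2} = - 3 \sqrt{1} = \left(-3\right) 1 = -3$)
$x{\left(Y \right)} = \sqrt{1 + 2 Y}$
$o{\left(r \right)} = -3$ ($o{\left(r \right)} = - \sqrt{1 + 2 \cdot 4} = - \sqrt{1 + 8} = - \sqrt{9} = \left(-1\right) 3 = -3$)
$o^{2}{\left(K{\left(0 u{\left(-2,W \right)} \right)} \right)} = \left(-3\right)^{2} = 9$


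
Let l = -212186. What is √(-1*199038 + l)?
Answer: 2*I*√102806 ≈ 641.27*I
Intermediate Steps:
√(-1*199038 + l) = √(-1*199038 - 212186) = √(-199038 - 212186) = √(-411224) = 2*I*√102806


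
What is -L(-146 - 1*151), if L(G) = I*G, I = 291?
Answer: 86427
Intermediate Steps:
L(G) = 291*G
-L(-146 - 1*151) = -291*(-146 - 1*151) = -291*(-146 - 151) = -291*(-297) = -1*(-86427) = 86427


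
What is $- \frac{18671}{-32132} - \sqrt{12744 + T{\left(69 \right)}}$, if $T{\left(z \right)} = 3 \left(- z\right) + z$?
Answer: $\frac{18671}{32132} - \sqrt{12606} \approx -111.7$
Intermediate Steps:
$T{\left(z \right)} = - 2 z$ ($T{\left(z \right)} = - 3 z + z = - 2 z$)
$- \frac{18671}{-32132} - \sqrt{12744 + T{\left(69 \right)}} = - \frac{18671}{-32132} - \sqrt{12744 - 138} = \left(-18671\right) \left(- \frac{1}{32132}\right) - \sqrt{12744 - 138} = \frac{18671}{32132} - \sqrt{12606}$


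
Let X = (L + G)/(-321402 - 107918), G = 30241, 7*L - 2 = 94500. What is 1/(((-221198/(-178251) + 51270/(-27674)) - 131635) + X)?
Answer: -7412301506615880/975723598174837486403 ≈ -7.5967e-6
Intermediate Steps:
L = 94502/7 (L = 2/7 + (1/7)*94500 = 2/7 + 13500 = 94502/7 ≈ 13500.)
X = -306189/3005240 (X = (94502/7 + 30241)/(-321402 - 107918) = (306189/7)/(-429320) = (306189/7)*(-1/429320) = -306189/3005240 ≈ -0.10189)
1/(((-221198/(-178251) + 51270/(-27674)) - 131635) + X) = 1/(((-221198/(-178251) + 51270/(-27674)) - 131635) - 306189/3005240) = 1/(((-221198*(-1/178251) + 51270*(-1/27674)) - 131635) - 306189/3005240) = 1/(((221198/178251 - 25635/13837) - 131635) - 306189/3005240) = 1/((-1508747659/2466459087 - 131635) - 306189/3005240) = 1/(-324673850664904/2466459087 - 306189/3005240) = 1/(-975723598174837486403/7412301506615880) = -7412301506615880/975723598174837486403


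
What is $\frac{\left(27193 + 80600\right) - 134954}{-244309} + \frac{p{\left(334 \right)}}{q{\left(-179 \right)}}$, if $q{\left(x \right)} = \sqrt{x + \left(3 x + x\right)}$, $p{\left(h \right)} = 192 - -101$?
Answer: $\frac{27161}{244309} - \frac{293 i \sqrt{895}}{895} \approx 0.11117 - 9.7939 i$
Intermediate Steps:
$p{\left(h \right)} = 293$ ($p{\left(h \right)} = 192 + 101 = 293$)
$q{\left(x \right)} = \sqrt{5} \sqrt{x}$ ($q{\left(x \right)} = \sqrt{x + 4 x} = \sqrt{5 x} = \sqrt{5} \sqrt{x}$)
$\frac{\left(27193 + 80600\right) - 134954}{-244309} + \frac{p{\left(334 \right)}}{q{\left(-179 \right)}} = \frac{\left(27193 + 80600\right) - 134954}{-244309} + \frac{293}{\sqrt{5} \sqrt{-179}} = \left(107793 - 134954\right) \left(- \frac{1}{244309}\right) + \frac{293}{\sqrt{5} i \sqrt{179}} = \left(-27161\right) \left(- \frac{1}{244309}\right) + \frac{293}{i \sqrt{895}} = \frac{27161}{244309} + 293 \left(- \frac{i \sqrt{895}}{895}\right) = \frac{27161}{244309} - \frac{293 i \sqrt{895}}{895}$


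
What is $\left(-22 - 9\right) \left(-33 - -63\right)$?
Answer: $-930$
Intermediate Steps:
$\left(-22 - 9\right) \left(-33 - -63\right) = - 31 \left(-33 + 63\right) = \left(-31\right) 30 = -930$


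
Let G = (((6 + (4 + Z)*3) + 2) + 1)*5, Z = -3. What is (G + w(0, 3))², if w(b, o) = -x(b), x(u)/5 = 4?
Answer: 1600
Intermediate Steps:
x(u) = 20 (x(u) = 5*4 = 20)
w(b, o) = -20 (w(b, o) = -1*20 = -20)
G = 60 (G = (((6 + (4 - 3)*3) + 2) + 1)*5 = (((6 + 1*3) + 2) + 1)*5 = (((6 + 3) + 2) + 1)*5 = ((9 + 2) + 1)*5 = (11 + 1)*5 = 12*5 = 60)
(G + w(0, 3))² = (60 - 20)² = 40² = 1600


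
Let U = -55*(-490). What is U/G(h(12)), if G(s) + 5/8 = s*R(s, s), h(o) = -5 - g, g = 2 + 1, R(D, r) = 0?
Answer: -43120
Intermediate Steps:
g = 3
h(o) = -8 (h(o) = -5 - 1*3 = -5 - 3 = -8)
G(s) = -5/8 (G(s) = -5/8 + s*0 = -5/8 + 0 = -5/8)
U = 26950
U/G(h(12)) = 26950/(-5/8) = 26950*(-8/5) = -43120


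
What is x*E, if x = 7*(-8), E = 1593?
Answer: -89208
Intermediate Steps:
x = -56
x*E = -56*1593 = -89208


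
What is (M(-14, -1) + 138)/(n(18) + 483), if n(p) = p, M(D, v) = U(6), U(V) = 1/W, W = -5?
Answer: 689/2505 ≈ 0.27505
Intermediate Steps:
U(V) = -⅕ (U(V) = 1/(-5) = -⅕)
M(D, v) = -⅕
(M(-14, -1) + 138)/(n(18) + 483) = (-⅕ + 138)/(18 + 483) = (689/5)/501 = (689/5)*(1/501) = 689/2505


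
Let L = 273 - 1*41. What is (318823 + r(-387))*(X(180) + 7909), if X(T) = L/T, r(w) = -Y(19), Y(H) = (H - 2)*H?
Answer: 22674843100/9 ≈ 2.5194e+9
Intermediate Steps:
L = 232 (L = 273 - 41 = 232)
Y(H) = H*(-2 + H) (Y(H) = (-2 + H)*H = H*(-2 + H))
r(w) = -323 (r(w) = -19*(-2 + 19) = -19*17 = -1*323 = -323)
X(T) = 232/T
(318823 + r(-387))*(X(180) + 7909) = (318823 - 323)*(232/180 + 7909) = 318500*(232*(1/180) + 7909) = 318500*(58/45 + 7909) = 318500*(355963/45) = 22674843100/9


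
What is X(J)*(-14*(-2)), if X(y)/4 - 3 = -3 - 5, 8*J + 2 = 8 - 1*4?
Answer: -560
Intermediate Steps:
J = ¼ (J = -¼ + (8 - 1*4)/8 = -¼ + (8 - 4)/8 = -¼ + (⅛)*4 = -¼ + ½ = ¼ ≈ 0.25000)
X(y) = -20 (X(y) = 12 + 4*(-3 - 5) = 12 + 4*(-8) = 12 - 32 = -20)
X(J)*(-14*(-2)) = -(-280)*(-2) = -20*28 = -560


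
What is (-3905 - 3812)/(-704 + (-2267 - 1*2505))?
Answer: 7717/5476 ≈ 1.4092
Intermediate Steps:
(-3905 - 3812)/(-704 + (-2267 - 1*2505)) = -7717/(-704 + (-2267 - 2505)) = -7717/(-704 - 4772) = -7717/(-5476) = -7717*(-1/5476) = 7717/5476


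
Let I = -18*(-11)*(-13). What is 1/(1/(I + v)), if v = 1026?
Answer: -1548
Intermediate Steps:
I = -2574 (I = 198*(-13) = -2574)
1/(1/(I + v)) = 1/(1/(-2574 + 1026)) = 1/(1/(-1548)) = 1/(-1/1548) = -1548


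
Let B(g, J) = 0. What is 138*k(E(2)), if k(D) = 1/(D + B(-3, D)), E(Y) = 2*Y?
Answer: 69/2 ≈ 34.500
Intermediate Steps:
k(D) = 1/D (k(D) = 1/(D + 0) = 1/D)
138*k(E(2)) = 138/((2*2)) = 138/4 = 138*(¼) = 69/2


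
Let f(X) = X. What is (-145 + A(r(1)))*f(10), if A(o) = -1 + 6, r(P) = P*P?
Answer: -1400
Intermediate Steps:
r(P) = P²
A(o) = 5
(-145 + A(r(1)))*f(10) = (-145 + 5)*10 = -140*10 = -1400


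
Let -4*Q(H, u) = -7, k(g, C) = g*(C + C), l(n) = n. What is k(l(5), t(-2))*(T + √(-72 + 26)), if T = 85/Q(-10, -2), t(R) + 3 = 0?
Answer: -10200/7 - 30*I*√46 ≈ -1457.1 - 203.47*I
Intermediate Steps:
t(R) = -3 (t(R) = -3 + 0 = -3)
k(g, C) = 2*C*g (k(g, C) = g*(2*C) = 2*C*g)
Q(H, u) = 7/4 (Q(H, u) = -¼*(-7) = 7/4)
T = 340/7 (T = 85/(7/4) = 85*(4/7) = 340/7 ≈ 48.571)
k(l(5), t(-2))*(T + √(-72 + 26)) = (2*(-3)*5)*(340/7 + √(-72 + 26)) = -30*(340/7 + √(-46)) = -30*(340/7 + I*√46) = -10200/7 - 30*I*√46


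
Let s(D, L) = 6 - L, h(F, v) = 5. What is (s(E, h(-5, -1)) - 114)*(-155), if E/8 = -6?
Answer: 17515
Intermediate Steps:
E = -48 (E = 8*(-6) = -48)
(s(E, h(-5, -1)) - 114)*(-155) = ((6 - 1*5) - 114)*(-155) = ((6 - 5) - 114)*(-155) = (1 - 114)*(-155) = -113*(-155) = 17515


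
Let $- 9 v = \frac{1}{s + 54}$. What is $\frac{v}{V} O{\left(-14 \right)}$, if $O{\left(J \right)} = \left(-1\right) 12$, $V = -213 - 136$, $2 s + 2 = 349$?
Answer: $- \frac{8}{476385} \approx -1.6793 \cdot 10^{-5}$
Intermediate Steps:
$s = \frac{347}{2}$ ($s = -1 + \frac{1}{2} \cdot 349 = -1 + \frac{349}{2} = \frac{347}{2} \approx 173.5$)
$V = -349$ ($V = -213 - 136 = -349$)
$v = - \frac{2}{4095}$ ($v = - \frac{1}{9 \left(\frac{347}{2} + 54\right)} = - \frac{1}{9 \cdot \frac{455}{2}} = \left(- \frac{1}{9}\right) \frac{2}{455} = - \frac{2}{4095} \approx -0.0004884$)
$O{\left(J \right)} = -12$
$\frac{v}{V} O{\left(-14 \right)} = - \frac{2}{4095 \left(-349\right)} \left(-12\right) = \left(- \frac{2}{4095}\right) \left(- \frac{1}{349}\right) \left(-12\right) = \frac{2}{1429155} \left(-12\right) = - \frac{8}{476385}$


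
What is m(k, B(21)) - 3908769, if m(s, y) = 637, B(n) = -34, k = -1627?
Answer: -3908132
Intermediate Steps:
m(k, B(21)) - 3908769 = 637 - 3908769 = -3908132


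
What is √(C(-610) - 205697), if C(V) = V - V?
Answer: I*√205697 ≈ 453.54*I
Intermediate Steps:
C(V) = 0
√(C(-610) - 205697) = √(0 - 205697) = √(-205697) = I*√205697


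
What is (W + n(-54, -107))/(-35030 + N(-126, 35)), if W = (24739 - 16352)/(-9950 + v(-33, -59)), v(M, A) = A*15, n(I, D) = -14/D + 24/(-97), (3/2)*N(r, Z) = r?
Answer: 100159023/3948796312010 ≈ 2.5364e-5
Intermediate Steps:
N(r, Z) = 2*r/3
n(I, D) = -24/97 - 14/D (n(I, D) = -14/D + 24*(-1/97) = -14/D - 24/97 = -24/97 - 14/D)
v(M, A) = 15*A
W = -8387/10835 (W = (24739 - 16352)/(-9950 + 15*(-59)) = 8387/(-9950 - 885) = 8387/(-10835) = 8387*(-1/10835) = -8387/10835 ≈ -0.77407)
(W + n(-54, -107))/(-35030 + N(-126, 35)) = (-8387/10835 + (-24/97 - 14/(-107)))/(-35030 + (⅔)*(-126)) = (-8387/10835 + (-24/97 - 14*(-1/107)))/(-35030 - 84) = (-8387/10835 + (-24/97 + 14/107))/(-35114) = (-8387/10835 - 1210/10379)*(-1/35114) = -100159023/112456465*(-1/35114) = 100159023/3948796312010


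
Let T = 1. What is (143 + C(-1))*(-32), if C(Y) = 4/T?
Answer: -4704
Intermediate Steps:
C(Y) = 4 (C(Y) = 4/1 = 4*1 = 4)
(143 + C(-1))*(-32) = (143 + 4)*(-32) = 147*(-32) = -4704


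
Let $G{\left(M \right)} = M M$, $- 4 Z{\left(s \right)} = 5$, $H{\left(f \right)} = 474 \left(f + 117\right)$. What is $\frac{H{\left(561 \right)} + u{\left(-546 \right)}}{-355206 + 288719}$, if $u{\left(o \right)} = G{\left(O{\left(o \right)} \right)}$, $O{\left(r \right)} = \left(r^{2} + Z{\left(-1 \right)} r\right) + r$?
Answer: $- \frac{355819500513}{265948} \approx -1.3379 \cdot 10^{6}$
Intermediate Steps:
$H{\left(f \right)} = 55458 + 474 f$ ($H{\left(f \right)} = 474 \left(117 + f\right) = 55458 + 474 f$)
$Z{\left(s \right)} = - \frac{5}{4}$ ($Z{\left(s \right)} = \left(- \frac{1}{4}\right) 5 = - \frac{5}{4}$)
$O{\left(r \right)} = r^{2} - \frac{r}{4}$ ($O{\left(r \right)} = \left(r^{2} - \frac{5 r}{4}\right) + r = r^{2} - \frac{r}{4}$)
$G{\left(M \right)} = M^{2}$
$u{\left(o \right)} = o^{2} \left(- \frac{1}{4} + o\right)^{2}$ ($u{\left(o \right)} = \left(o \left(- \frac{1}{4} + o\right)\right)^{2} = o^{2} \left(- \frac{1}{4} + o\right)^{2}$)
$\frac{H{\left(561 \right)} + u{\left(-546 \right)}}{-355206 + 288719} = \frac{\left(55458 + 474 \cdot 561\right) + \frac{\left(-546\right)^{2} \left(-1 + 4 \left(-546\right)\right)^{2}}{16}}{-355206 + 288719} = \frac{\left(55458 + 265914\right) + \frac{1}{16} \cdot 298116 \left(-1 - 2184\right)^{2}}{-66487} = \left(321372 + \frac{1}{16} \cdot 298116 \left(-2185\right)^{2}\right) \left(- \frac{1}{66487}\right) = \left(321372 + \frac{1}{16} \cdot 298116 \cdot 4774225\right) \left(- \frac{1}{66487}\right) = \left(321372 + \frac{355818215025}{4}\right) \left(- \frac{1}{66487}\right) = \frac{355819500513}{4} \left(- \frac{1}{66487}\right) = - \frac{355819500513}{265948}$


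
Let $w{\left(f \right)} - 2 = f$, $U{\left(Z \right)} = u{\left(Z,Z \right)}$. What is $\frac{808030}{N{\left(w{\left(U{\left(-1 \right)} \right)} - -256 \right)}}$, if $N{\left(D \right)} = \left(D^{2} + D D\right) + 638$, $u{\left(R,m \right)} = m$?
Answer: $\frac{404015}{66368} \approx 6.0875$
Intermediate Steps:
$U{\left(Z \right)} = Z$
$w{\left(f \right)} = 2 + f$
$N{\left(D \right)} = 638 + 2 D^{2}$ ($N{\left(D \right)} = \left(D^{2} + D^{2}\right) + 638 = 2 D^{2} + 638 = 638 + 2 D^{2}$)
$\frac{808030}{N{\left(w{\left(U{\left(-1 \right)} \right)} - -256 \right)}} = \frac{808030}{638 + 2 \left(\left(2 - 1\right) - -256\right)^{2}} = \frac{808030}{638 + 2 \left(1 + 256\right)^{2}} = \frac{808030}{638 + 2 \cdot 257^{2}} = \frac{808030}{638 + 2 \cdot 66049} = \frac{808030}{638 + 132098} = \frac{808030}{132736} = 808030 \cdot \frac{1}{132736} = \frac{404015}{66368}$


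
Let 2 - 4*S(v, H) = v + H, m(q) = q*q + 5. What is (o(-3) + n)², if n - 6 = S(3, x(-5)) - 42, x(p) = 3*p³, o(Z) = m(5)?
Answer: 30625/4 ≈ 7656.3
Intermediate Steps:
m(q) = 5 + q² (m(q) = q² + 5 = 5 + q²)
o(Z) = 30 (o(Z) = 5 + 5² = 5 + 25 = 30)
S(v, H) = ½ - H/4 - v/4 (S(v, H) = ½ - (v + H)/4 = ½ - (H + v)/4 = ½ + (-H/4 - v/4) = ½ - H/4 - v/4)
n = 115/2 (n = 6 + ((½ - 3*(-5)³/4 - ¼*3) - 42) = 6 + ((½ - 3*(-125)/4 - ¾) - 42) = 6 + ((½ - ¼*(-375) - ¾) - 42) = 6 + ((½ + 375/4 - ¾) - 42) = 6 + (187/2 - 42) = 6 + 103/2 = 115/2 ≈ 57.500)
(o(-3) + n)² = (30 + 115/2)² = (175/2)² = 30625/4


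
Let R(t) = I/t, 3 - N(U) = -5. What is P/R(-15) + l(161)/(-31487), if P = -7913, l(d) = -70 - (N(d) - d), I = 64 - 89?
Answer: -747470308/157435 ≈ -4747.8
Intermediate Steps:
N(U) = 8 (N(U) = 3 - 1*(-5) = 3 + 5 = 8)
I = -25
l(d) = -78 + d (l(d) = -70 - (8 - d) = -70 + (-8 + d) = -78 + d)
R(t) = -25/t
P/R(-15) + l(161)/(-31487) = -7913/((-25/(-15))) + (-78 + 161)/(-31487) = -7913/((-25*(-1/15))) + 83*(-1/31487) = -7913/5/3 - 83/31487 = -7913*⅗ - 83/31487 = -23739/5 - 83/31487 = -747470308/157435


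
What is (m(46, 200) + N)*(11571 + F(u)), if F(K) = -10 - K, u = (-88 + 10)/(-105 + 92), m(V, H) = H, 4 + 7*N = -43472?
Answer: -486188180/7 ≈ -6.9455e+7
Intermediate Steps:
N = -43476/7 (N = -4/7 + (⅐)*(-43472) = -4/7 - 43472/7 = -43476/7 ≈ -6210.9)
u = 6 (u = -78/(-13) = -78*(-1/13) = 6)
(m(46, 200) + N)*(11571 + F(u)) = (200 - 43476/7)*(11571 + (-10 - 1*6)) = -42076*(11571 + (-10 - 6))/7 = -42076*(11571 - 16)/7 = -42076/7*11555 = -486188180/7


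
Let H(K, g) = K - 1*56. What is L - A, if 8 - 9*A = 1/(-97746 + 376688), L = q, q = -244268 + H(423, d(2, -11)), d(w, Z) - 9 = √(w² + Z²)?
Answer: -204103442071/836826 ≈ -2.4390e+5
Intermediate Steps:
d(w, Z) = 9 + √(Z² + w²) (d(w, Z) = 9 + √(w² + Z²) = 9 + √(Z² + w²))
H(K, g) = -56 + K (H(K, g) = K - 56 = -56 + K)
q = -243901 (q = -244268 + (-56 + 423) = -244268 + 367 = -243901)
L = -243901
A = 743845/836826 (A = 8/9 - 1/(9*(-97746 + 376688)) = 8/9 - ⅑/278942 = 8/9 - ⅑*1/278942 = 8/9 - 1/2510478 = 743845/836826 ≈ 0.88889)
L - A = -243901 - 1*743845/836826 = -243901 - 743845/836826 = -204103442071/836826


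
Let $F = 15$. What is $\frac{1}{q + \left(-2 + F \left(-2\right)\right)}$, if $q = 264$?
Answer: $\frac{1}{232} \approx 0.0043103$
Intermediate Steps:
$\frac{1}{q + \left(-2 + F \left(-2\right)\right)} = \frac{1}{264 + \left(-2 + 15 \left(-2\right)\right)} = \frac{1}{264 - 32} = \frac{1}{232}$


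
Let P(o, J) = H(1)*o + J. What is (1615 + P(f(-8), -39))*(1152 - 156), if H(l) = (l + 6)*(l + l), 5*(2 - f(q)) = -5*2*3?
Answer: 1681248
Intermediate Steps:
f(q) = 8 (f(q) = 2 - (-5*2)*3/5 = 2 - (-2)*3 = 2 - 1/5*(-30) = 2 + 6 = 8)
H(l) = 2*l*(6 + l) (H(l) = (6 + l)*(2*l) = 2*l*(6 + l))
P(o, J) = J + 14*o (P(o, J) = (2*1*(6 + 1))*o + J = (2*1*7)*o + J = 14*o + J = J + 14*o)
(1615 + P(f(-8), -39))*(1152 - 156) = (1615 + (-39 + 14*8))*(1152 - 156) = (1615 + (-39 + 112))*996 = (1615 + 73)*996 = 1688*996 = 1681248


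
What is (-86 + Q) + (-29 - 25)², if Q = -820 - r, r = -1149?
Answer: 3159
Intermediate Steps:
Q = 329 (Q = -820 - 1*(-1149) = -820 + 1149 = 329)
(-86 + Q) + (-29 - 25)² = (-86 + 329) + (-29 - 25)² = 243 + (-54)² = 243 + 2916 = 3159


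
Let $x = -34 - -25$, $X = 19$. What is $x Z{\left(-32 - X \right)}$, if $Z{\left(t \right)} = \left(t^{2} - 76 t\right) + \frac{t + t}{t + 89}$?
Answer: $- \frac{1107108}{19} \approx -58269.0$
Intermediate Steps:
$x = -9$ ($x = -34 + 25 = -9$)
$Z{\left(t \right)} = t^{2} - 76 t + \frac{2 t}{89 + t}$ ($Z{\left(t \right)} = \left(t^{2} - 76 t\right) + \frac{2 t}{89 + t} = t^{2} - 76 t + \frac{2 t}{89 + t}$)
$x Z{\left(-32 - X \right)} = - 9 \frac{\left(-32 - 19\right) \left(-6762 + \left(-32 - 19\right)^{2} + 13 \left(-32 - 19\right)\right)}{89 - 51} = - 9 \left(- \frac{51 \left(-6762 + \left(-51\right)^{2} + 13 \left(-51\right)\right)}{89 - 51}\right) = - 9 \left(- \frac{51 \left(-6762 + 2601 - 663\right)}{38}\right) = - 9 \left(\left(-51\right) \frac{1}{38} \left(-4824\right)\right) = \left(-9\right) \frac{123012}{19} = - \frac{1107108}{19}$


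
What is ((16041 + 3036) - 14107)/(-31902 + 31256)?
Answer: -2485/323 ≈ -7.6935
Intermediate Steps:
((16041 + 3036) - 14107)/(-31902 + 31256) = (19077 - 14107)/(-646) = 4970*(-1/646) = -2485/323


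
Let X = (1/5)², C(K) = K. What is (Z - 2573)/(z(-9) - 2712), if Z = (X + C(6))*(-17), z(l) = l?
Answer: 66892/68025 ≈ 0.98334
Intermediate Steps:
X = 1/25 (X = (⅕)² = 1/25 ≈ 0.040000)
Z = -2567/25 (Z = (1/25 + 6)*(-17) = (151/25)*(-17) = -2567/25 ≈ -102.68)
(Z - 2573)/(z(-9) - 2712) = (-2567/25 - 2573)/(-9 - 2712) = -66892/25/(-2721) = -66892/25*(-1/2721) = 66892/68025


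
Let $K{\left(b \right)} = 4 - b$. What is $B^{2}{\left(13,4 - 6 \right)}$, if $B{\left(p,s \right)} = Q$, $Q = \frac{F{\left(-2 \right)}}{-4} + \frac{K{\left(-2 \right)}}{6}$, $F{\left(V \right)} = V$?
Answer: $\frac{9}{4} \approx 2.25$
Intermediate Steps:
$Q = \frac{3}{2}$ ($Q = - \frac{2}{-4} + \frac{4 - -2}{6} = \left(-2\right) \left(- \frac{1}{4}\right) + \left(4 + 2\right) \frac{1}{6} = \frac{1}{2} + 6 \cdot \frac{1}{6} = \frac{1}{2} + 1 = \frac{3}{2} \approx 1.5$)
$B{\left(p,s \right)} = \frac{3}{2}$
$B^{2}{\left(13,4 - 6 \right)} = \left(\frac{3}{2}\right)^{2} = \frac{9}{4}$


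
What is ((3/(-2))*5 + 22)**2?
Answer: 841/4 ≈ 210.25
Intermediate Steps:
((3/(-2))*5 + 22)**2 = (-1/2*3*5 + 22)**2 = (-3/2*5 + 22)**2 = (-15/2 + 22)**2 = (29/2)**2 = 841/4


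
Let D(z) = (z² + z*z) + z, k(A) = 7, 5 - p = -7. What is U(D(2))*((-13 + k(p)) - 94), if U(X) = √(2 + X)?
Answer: -200*√3 ≈ -346.41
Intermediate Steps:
p = 12 (p = 5 - 1*(-7) = 5 + 7 = 12)
D(z) = z + 2*z² (D(z) = (z² + z²) + z = 2*z² + z = z + 2*z²)
U(D(2))*((-13 + k(p)) - 94) = √(2 + 2*(1 + 2*2))*((-13 + 7) - 94) = √(2 + 2*(1 + 4))*(-6 - 94) = √(2 + 2*5)*(-100) = √(2 + 10)*(-100) = √12*(-100) = (2*√3)*(-100) = -200*√3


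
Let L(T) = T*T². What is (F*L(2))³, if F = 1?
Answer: 512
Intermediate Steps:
L(T) = T³
(F*L(2))³ = (1*2³)³ = (1*8)³ = 8³ = 512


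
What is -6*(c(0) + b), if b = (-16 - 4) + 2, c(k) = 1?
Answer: 102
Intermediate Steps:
b = -18 (b = -20 + 2 = -18)
-6*(c(0) + b) = -6*(1 - 18) = -6*(-17) = 102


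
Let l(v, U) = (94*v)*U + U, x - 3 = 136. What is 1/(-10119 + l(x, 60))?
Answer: 1/773901 ≈ 1.2922e-6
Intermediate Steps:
x = 139 (x = 3 + 136 = 139)
l(v, U) = U + 94*U*v (l(v, U) = 94*U*v + U = U + 94*U*v)
1/(-10119 + l(x, 60)) = 1/(-10119 + 60*(1 + 94*139)) = 1/(-10119 + 60*(1 + 13066)) = 1/(-10119 + 60*13067) = 1/(-10119 + 784020) = 1/773901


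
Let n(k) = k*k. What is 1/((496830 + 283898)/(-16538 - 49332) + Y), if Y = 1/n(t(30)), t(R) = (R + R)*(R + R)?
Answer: -85367520000/1011823481413 ≈ -0.084370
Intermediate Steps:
t(R) = 4*R² (t(R) = (2*R)*(2*R) = 4*R²)
n(k) = k²
Y = 1/12960000 (Y = 1/((4*30²)²) = 1/((4*900)²) = 1/(3600²) = 1/12960000 ≈ 7.7161e-8)
1/((496830 + 283898)/(-16538 - 49332) + Y) = 1/((496830 + 283898)/(-16538 - 49332) + 1/12960000) = 1/(780728/(-65870) + 1/12960000) = 1/(780728*(-1/65870) + 1/12960000) = 1/(-390364/32935 + 1/12960000) = 1/(-1011823481413/85367520000) = -85367520000/1011823481413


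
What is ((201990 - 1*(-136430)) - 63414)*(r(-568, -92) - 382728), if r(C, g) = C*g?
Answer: -90881782832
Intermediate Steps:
((201990 - 1*(-136430)) - 63414)*(r(-568, -92) - 382728) = ((201990 - 1*(-136430)) - 63414)*(-568*(-92) - 382728) = ((201990 + 136430) - 63414)*(52256 - 382728) = (338420 - 63414)*(-330472) = 275006*(-330472) = -90881782832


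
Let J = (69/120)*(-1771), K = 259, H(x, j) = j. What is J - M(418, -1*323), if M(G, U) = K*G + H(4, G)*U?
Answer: 1029347/40 ≈ 25734.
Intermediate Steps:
M(G, U) = 259*G + G*U
J = -40733/40 (J = (69*(1/120))*(-1771) = (23/40)*(-1771) = -40733/40 ≈ -1018.3)
J - M(418, -1*323) = -40733/40 - 418*(259 - 1*323) = -40733/40 - 418*(259 - 323) = -40733/40 - 418*(-64) = -40733/40 - 1*(-26752) = -40733/40 + 26752 = 1029347/40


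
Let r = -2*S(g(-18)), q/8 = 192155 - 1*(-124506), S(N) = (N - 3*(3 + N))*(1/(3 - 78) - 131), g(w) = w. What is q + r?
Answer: 63509068/25 ≈ 2.5404e+6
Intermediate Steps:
S(N) = 29478/25 + 19652*N/75 (S(N) = (N + (-9 - 3*N))*(1/(-75) - 131) = (-9 - 2*N)*(-1/75 - 131) = (-9 - 2*N)*(-9826/75) = 29478/25 + 19652*N/75)
q = 2533288 (q = 8*(192155 - 1*(-124506)) = 8*(192155 + 124506) = 8*316661 = 2533288)
r = 176868/25 (r = -2*(29478/25 + (19652/75)*(-18)) = -2*(29478/25 - 117912/25) = -2*(-88434/25) = 176868/25 ≈ 7074.7)
q + r = 2533288 + 176868/25 = 63509068/25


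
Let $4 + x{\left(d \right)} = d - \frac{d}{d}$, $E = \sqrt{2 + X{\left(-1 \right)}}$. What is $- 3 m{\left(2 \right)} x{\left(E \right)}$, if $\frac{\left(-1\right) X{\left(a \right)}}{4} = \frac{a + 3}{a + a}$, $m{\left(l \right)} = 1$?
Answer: $15 - 3 \sqrt{6} \approx 7.6515$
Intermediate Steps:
$X{\left(a \right)} = - \frac{2 \left(3 + a\right)}{a}$ ($X{\left(a \right)} = - 4 \frac{a + 3}{a + a} = - 4 \frac{3 + a}{2 a} = - \frac{2 \left(3 + a\right)}{a}$)
$E = \sqrt{6}$ ($E = \sqrt{2 - \left(2 + \frac{6}{-1}\right)} = \sqrt{2 - -4} = \sqrt{2 + \left(-2 + 6\right)} = \sqrt{2 + 4} = \sqrt{6} \approx 2.4495$)
$x{\left(d \right)} = -5 + d$ ($x{\left(d \right)} = -4 + \left(d - \frac{d}{d}\right) = -4 + \left(d - 1\right) = -4 + \left(-1 + d\right) = -5 + d$)
$- 3 m{\left(2 \right)} x{\left(E \right)} = \left(-3\right) 1 \left(-5 + \sqrt{6}\right) = - 3 \left(-5 + \sqrt{6}\right) = 15 - 3 \sqrt{6}$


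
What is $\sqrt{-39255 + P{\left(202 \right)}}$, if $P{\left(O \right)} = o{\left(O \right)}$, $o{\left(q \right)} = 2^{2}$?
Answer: $i \sqrt{39251} \approx 198.12 i$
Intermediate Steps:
$o{\left(q \right)} = 4$
$P{\left(O \right)} = 4$
$\sqrt{-39255 + P{\left(202 \right)}} = \sqrt{-39255 + 4} = \sqrt{-39251} = i \sqrt{39251}$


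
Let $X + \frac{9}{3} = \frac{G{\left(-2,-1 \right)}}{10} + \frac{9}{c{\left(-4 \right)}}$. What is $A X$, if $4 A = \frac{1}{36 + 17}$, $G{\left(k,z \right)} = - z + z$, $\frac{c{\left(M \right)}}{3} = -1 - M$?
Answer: $- \frac{1}{106} \approx -0.009434$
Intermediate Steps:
$c{\left(M \right)} = -3 - 3 M$ ($c{\left(M \right)} = 3 \left(-1 - M\right) = -3 - 3 M$)
$G{\left(k,z \right)} = 0$
$A = \frac{1}{212}$ ($A = \frac{1}{4 \left(36 + 17\right)} = \frac{1}{4 \cdot 53} = \frac{1}{4} \cdot \frac{1}{53} = \frac{1}{212} \approx 0.004717$)
$X = -2$ ($X = -3 + \left(\frac{0}{10} + \frac{9}{-3 - -12}\right) = -3 + \left(0 \cdot \frac{1}{10} + \frac{9}{-3 + 12}\right) = -3 + \left(0 + \frac{9}{9}\right) = -3 + \left(0 + 9 \cdot \frac{1}{9}\right) = -3 + \left(0 + 1\right) = -3 + 1 = -2$)
$A X = \frac{1}{212} \left(-2\right) = - \frac{1}{106}$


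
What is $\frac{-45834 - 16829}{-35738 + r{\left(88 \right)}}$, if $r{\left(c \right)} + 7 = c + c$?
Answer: $\frac{62663}{35569} \approx 1.7617$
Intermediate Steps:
$r{\left(c \right)} = -7 + 2 c$ ($r{\left(c \right)} = -7 + \left(c + c\right) = -7 + 2 c$)
$\frac{-45834 - 16829}{-35738 + r{\left(88 \right)}} = \frac{-45834 - 16829}{-35738 + \left(-7 + 2 \cdot 88\right)} = - \frac{62663}{-35738 + \left(-7 + 176\right)} = - \frac{62663}{-35738 + 169} = - \frac{62663}{-35569} = \left(-62663\right) \left(- \frac{1}{35569}\right) = \frac{62663}{35569}$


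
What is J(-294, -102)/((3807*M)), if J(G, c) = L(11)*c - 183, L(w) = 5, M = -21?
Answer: 11/1269 ≈ 0.0086682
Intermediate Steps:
J(G, c) = -183 + 5*c (J(G, c) = 5*c - 183 = -183 + 5*c)
J(-294, -102)/((3807*M)) = (-183 + 5*(-102))/((3807*(-21))) = (-183 - 510)/(-79947) = -693*(-1/79947) = 11/1269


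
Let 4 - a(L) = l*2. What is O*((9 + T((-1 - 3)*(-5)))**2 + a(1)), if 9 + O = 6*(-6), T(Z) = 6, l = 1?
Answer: -10215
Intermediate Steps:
a(L) = 2 (a(L) = 4 - 2 = 2)
O = -45 (O = -9 + 6*(-6) = -9 - 36 = -45)
O*((9 + T((-1 - 3)*(-5)))**2 + a(1)) = -45*((9 + 6)**2 + 2) = -45*(15**2 + 2) = -45*(225 + 2) = -45*227 = -10215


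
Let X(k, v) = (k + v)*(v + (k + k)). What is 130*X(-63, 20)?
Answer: 592540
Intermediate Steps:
X(k, v) = (k + v)*(v + 2*k)
130*X(-63, 20) = 130*(20**2 + 2*(-63)**2 + 3*(-63)*20) = 130*(400 + 2*3969 - 3780) = 130*(400 + 7938 - 3780) = 130*4558 = 592540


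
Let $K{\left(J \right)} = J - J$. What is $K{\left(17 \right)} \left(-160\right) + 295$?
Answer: $295$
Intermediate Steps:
$K{\left(J \right)} = 0$
$K{\left(17 \right)} \left(-160\right) + 295 = 0 \left(-160\right) + 295 = 0 + 295 = 295$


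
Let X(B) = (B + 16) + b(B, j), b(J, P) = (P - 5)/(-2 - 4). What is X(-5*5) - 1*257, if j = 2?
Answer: -531/2 ≈ -265.50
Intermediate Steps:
b(J, P) = 5/6 - P/6 (b(J, P) = (-5 + P)/(-6) = (-5 + P)*(-1/6) = 5/6 - P/6)
X(B) = 33/2 + B (X(B) = (B + 16) + (5/6 - 1/6*2) = (16 + B) + (5/6 - 1/3) = (16 + B) + 1/2 = 33/2 + B)
X(-5*5) - 1*257 = (33/2 - 5*5) - 1*257 = (33/2 - 25) - 257 = -17/2 - 257 = -531/2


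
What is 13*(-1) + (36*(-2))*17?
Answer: -1237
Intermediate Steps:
13*(-1) + (36*(-2))*17 = -13 - 72*17 = -13 - 1224 = -1237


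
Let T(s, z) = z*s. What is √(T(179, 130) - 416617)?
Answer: I*√393347 ≈ 627.17*I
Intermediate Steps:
T(s, z) = s*z
√(T(179, 130) - 416617) = √(179*130 - 416617) = √(23270 - 416617) = √(-393347) = I*√393347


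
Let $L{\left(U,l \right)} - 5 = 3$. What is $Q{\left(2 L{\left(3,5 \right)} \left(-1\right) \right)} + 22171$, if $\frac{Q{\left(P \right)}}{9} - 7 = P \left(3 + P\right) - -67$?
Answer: $24709$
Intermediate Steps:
$L{\left(U,l \right)} = 8$ ($L{\left(U,l \right)} = 5 + 3 = 8$)
$Q{\left(P \right)} = 666 + 9 P \left(3 + P\right)$ ($Q{\left(P \right)} = 63 + 9 \left(P \left(3 + P\right) - -67\right) = 63 + 9 \left(P \left(3 + P\right) + 67\right) = 63 + 9 \left(67 + P \left(3 + P\right)\right) = 63 + \left(603 + 9 P \left(3 + P\right)\right) = 666 + 9 P \left(3 + P\right)$)
$Q{\left(2 L{\left(3,5 \right)} \left(-1\right) \right)} + 22171 = \left(666 + 9 \left(2 \cdot 8 \left(-1\right)\right)^{2} + 27 \cdot 2 \cdot 8 \left(-1\right)\right) + 22171 = \left(666 + 9 \left(16 \left(-1\right)\right)^{2} + 27 \cdot 16 \left(-1\right)\right) + 22171 = \left(666 + 9 \left(-16\right)^{2} + 27 \left(-16\right)\right) + 22171 = \left(666 + 9 \cdot 256 - 432\right) + 22171 = \left(666 + 2304 - 432\right) + 22171 = 2538 + 22171 = 24709$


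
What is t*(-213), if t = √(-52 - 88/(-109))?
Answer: -1278*I*√16895/109 ≈ -1524.0*I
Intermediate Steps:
t = 6*I*√16895/109 (t = √(-52 - 88*(-1/109)) = √(-52 + 88/109) = √(-5580/109) = 6*I*√16895/109 ≈ 7.1549*I)
t*(-213) = (6*I*√16895/109)*(-213) = -1278*I*√16895/109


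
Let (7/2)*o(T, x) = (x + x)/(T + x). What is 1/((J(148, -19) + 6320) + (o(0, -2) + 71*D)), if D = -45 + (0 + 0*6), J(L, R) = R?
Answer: 7/21746 ≈ 0.00032190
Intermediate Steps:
o(T, x) = 4*x/(7*(T + x)) (o(T, x) = 2*((x + x)/(T + x))/7 = 2*((2*x)/(T + x))/7 = 2*(2*x/(T + x))/7 = 4*x/(7*(T + x)))
D = -45 (D = -45 + (0 + 0) = -45 + 0 = -45)
1/((J(148, -19) + 6320) + (o(0, -2) + 71*D)) = 1/((-19 + 6320) + ((4/7)*(-2)/(0 - 2) + 71*(-45))) = 1/(6301 + ((4/7)*(-2)/(-2) - 3195)) = 1/(6301 + ((4/7)*(-2)*(-1/2) - 3195)) = 1/(6301 + (4/7 - 3195)) = 1/(6301 - 22361/7) = 1/(21746/7) = 7/21746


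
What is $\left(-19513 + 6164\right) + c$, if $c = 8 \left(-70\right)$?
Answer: $-13909$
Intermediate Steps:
$c = -560$
$\left(-19513 + 6164\right) + c = \left(-19513 + 6164\right) - 560 = -13349 - 560 = -13909$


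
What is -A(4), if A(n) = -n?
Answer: 4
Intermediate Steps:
-A(4) = -(-1)*4 = -1*(-4) = 4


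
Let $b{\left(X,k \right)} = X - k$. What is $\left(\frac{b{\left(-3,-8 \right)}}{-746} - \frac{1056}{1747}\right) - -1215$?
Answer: $\frac{1582666819}{1303262} \approx 1214.4$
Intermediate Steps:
$\left(\frac{b{\left(-3,-8 \right)}}{-746} - \frac{1056}{1747}\right) - -1215 = \left(\frac{-3 - -8}{-746} - \frac{1056}{1747}\right) - -1215 = \left(\left(-3 + 8\right) \left(- \frac{1}{746}\right) - \frac{1056}{1747}\right) + 1215 = \left(5 \left(- \frac{1}{746}\right) - \frac{1056}{1747}\right) + 1215 = \left(- \frac{5}{746} - \frac{1056}{1747}\right) + 1215 = - \frac{796511}{1303262} + 1215 = \frac{1582666819}{1303262}$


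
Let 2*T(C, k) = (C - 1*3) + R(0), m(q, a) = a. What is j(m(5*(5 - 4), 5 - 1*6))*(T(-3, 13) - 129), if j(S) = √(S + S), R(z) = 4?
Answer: -130*I*√2 ≈ -183.85*I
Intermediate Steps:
j(S) = √2*√S (j(S) = √(2*S) = √2*√S)
T(C, k) = ½ + C/2 (T(C, k) = ((C - 1*3) + 4)/2 = ((C - 3) + 4)/2 = ((-3 + C) + 4)/2 = (1 + C)/2 = ½ + C/2)
j(m(5*(5 - 4), 5 - 1*6))*(T(-3, 13) - 129) = (√2*√(5 - 1*6))*((½ + (½)*(-3)) - 129) = (√2*√(5 - 6))*((½ - 3/2) - 129) = (√2*√(-1))*(-1 - 129) = (√2*I)*(-130) = (I*√2)*(-130) = -130*I*√2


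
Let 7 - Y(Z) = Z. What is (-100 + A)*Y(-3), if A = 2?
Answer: -980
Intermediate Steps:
Y(Z) = 7 - Z
(-100 + A)*Y(-3) = (-100 + 2)*(7 - 1*(-3)) = -98*(7 + 3) = -98*10 = -980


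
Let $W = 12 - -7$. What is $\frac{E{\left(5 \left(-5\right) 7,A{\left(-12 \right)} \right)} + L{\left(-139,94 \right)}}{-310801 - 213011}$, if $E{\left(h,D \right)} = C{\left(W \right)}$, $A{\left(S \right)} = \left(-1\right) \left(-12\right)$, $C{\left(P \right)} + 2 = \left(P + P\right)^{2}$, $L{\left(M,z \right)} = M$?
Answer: $- \frac{1303}{523812} \approx -0.0024875$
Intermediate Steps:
$W = 19$ ($W = 12 + 7 = 19$)
$C{\left(P \right)} = -2 + 4 P^{2}$ ($C{\left(P \right)} = -2 + \left(P + P\right)^{2} = -2 + \left(2 P\right)^{2} = -2 + 4 P^{2}$)
$A{\left(S \right)} = 12$
$E{\left(h,D \right)} = 1442$ ($E{\left(h,D \right)} = -2 + 4 \cdot 19^{2} = -2 + 4 \cdot 361 = -2 + 1444 = 1442$)
$\frac{E{\left(5 \left(-5\right) 7,A{\left(-12 \right)} \right)} + L{\left(-139,94 \right)}}{-310801 - 213011} = \frac{1442 - 139}{-310801 - 213011} = \frac{1303}{-523812} = 1303 \left(- \frac{1}{523812}\right) = - \frac{1303}{523812}$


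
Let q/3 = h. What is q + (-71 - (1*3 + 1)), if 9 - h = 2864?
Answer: -8640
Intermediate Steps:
h = -2855 (h = 9 - 1*2864 = 9 - 2864 = -2855)
q = -8565 (q = 3*(-2855) = -8565)
q + (-71 - (1*3 + 1)) = -8565 + (-71 - (1*3 + 1)) = -8565 + (-71 - (3 + 1)) = -8565 + (-71 - 1*4) = -8565 + (-71 - 4) = -8565 - 75 = -8640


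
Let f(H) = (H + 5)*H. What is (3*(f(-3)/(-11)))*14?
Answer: 252/11 ≈ 22.909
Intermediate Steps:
f(H) = H*(5 + H) (f(H) = (5 + H)*H = H*(5 + H))
(3*(f(-3)/(-11)))*14 = (3*(-3*(5 - 3)/(-11)))*14 = (3*(-3*2*(-1/11)))*14 = (3*(-6*(-1/11)))*14 = (3*(6/11))*14 = (18/11)*14 = 252/11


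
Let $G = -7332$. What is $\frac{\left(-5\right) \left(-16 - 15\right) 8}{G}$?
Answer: $- \frac{310}{1833} \approx -0.16912$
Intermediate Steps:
$\frac{\left(-5\right) \left(-16 - 15\right) 8}{G} = \frac{\left(-5\right) \left(-16 - 15\right) 8}{-7332} = - 5 \left(\left(-31\right) 8\right) \left(- \frac{1}{7332}\right) = \left(-5\right) \left(-248\right) \left(- \frac{1}{7332}\right) = 1240 \left(- \frac{1}{7332}\right) = - \frac{310}{1833}$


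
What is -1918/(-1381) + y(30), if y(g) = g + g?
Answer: 84778/1381 ≈ 61.389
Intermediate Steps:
y(g) = 2*g
-1918/(-1381) + y(30) = -1918/(-1381) + 2*30 = -1918*(-1/1381) + 60 = 1918/1381 + 60 = 84778/1381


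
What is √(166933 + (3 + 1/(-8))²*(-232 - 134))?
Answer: √10490098/8 ≈ 404.86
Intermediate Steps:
√(166933 + (3 + 1/(-8))²*(-232 - 134)) = √(166933 + (3 - ⅛)²*(-366)) = √(166933 + (23/8)²*(-366)) = √(166933 + (529/64)*(-366)) = √(166933 - 96807/32) = √(5245049/32) = √10490098/8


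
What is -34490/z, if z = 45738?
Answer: -17245/22869 ≈ -0.75408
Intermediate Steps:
-34490/z = -34490/45738 = -34490*1/45738 = -17245/22869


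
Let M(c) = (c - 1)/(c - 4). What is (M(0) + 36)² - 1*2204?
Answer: -14239/16 ≈ -889.94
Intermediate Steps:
M(c) = (-1 + c)/(-4 + c)
(M(0) + 36)² - 1*2204 = ((-1 + 0)/(-4 + 0) + 36)² - 1*2204 = (-1/(-4) + 36)² - 2204 = (-¼*(-1) + 36)² - 2204 = (¼ + 36)² - 2204 = (145/4)² - 2204 = 21025/16 - 2204 = -14239/16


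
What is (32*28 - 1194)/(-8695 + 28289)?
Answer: -149/9797 ≈ -0.015209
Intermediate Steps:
(32*28 - 1194)/(-8695 + 28289) = (896 - 1194)/19594 = -298*1/19594 = -149/9797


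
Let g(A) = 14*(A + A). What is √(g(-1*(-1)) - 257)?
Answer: I*√229 ≈ 15.133*I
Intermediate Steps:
g(A) = 28*A (g(A) = 14*(2*A) = 28*A)
√(g(-1*(-1)) - 257) = √(28*(-1*(-1)) - 257) = √(28*1 - 257) = √(28 - 257) = √(-229) = I*√229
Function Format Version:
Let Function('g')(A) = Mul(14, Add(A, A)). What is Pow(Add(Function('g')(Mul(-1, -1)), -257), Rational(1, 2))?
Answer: Mul(I, Pow(229, Rational(1, 2))) ≈ Mul(15.133, I)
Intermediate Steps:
Function('g')(A) = Mul(28, A) (Function('g')(A) = Mul(14, Mul(2, A)) = Mul(28, A))
Pow(Add(Function('g')(Mul(-1, -1)), -257), Rational(1, 2)) = Pow(Add(Mul(28, Mul(-1, -1)), -257), Rational(1, 2)) = Pow(Add(Mul(28, 1), -257), Rational(1, 2)) = Pow(Add(28, -257), Rational(1, 2)) = Pow(-229, Rational(1, 2)) = Mul(I, Pow(229, Rational(1, 2)))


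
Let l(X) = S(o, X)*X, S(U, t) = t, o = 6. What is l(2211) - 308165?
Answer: 4580356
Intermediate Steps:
l(X) = X² (l(X) = X*X = X²)
l(2211) - 308165 = 2211² - 308165 = 4888521 - 308165 = 4580356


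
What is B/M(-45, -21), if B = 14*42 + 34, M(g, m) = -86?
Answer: -311/43 ≈ -7.2326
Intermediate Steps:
B = 622 (B = 588 + 34 = 622)
B/M(-45, -21) = 622/(-86) = 622*(-1/86) = -311/43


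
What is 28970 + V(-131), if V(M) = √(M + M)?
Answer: 28970 + I*√262 ≈ 28970.0 + 16.186*I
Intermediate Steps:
V(M) = √2*√M (V(M) = √(2*M) = √2*√M)
28970 + V(-131) = 28970 + √2*√(-131) = 28970 + √2*(I*√131) = 28970 + I*√262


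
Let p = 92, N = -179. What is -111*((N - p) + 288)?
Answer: -1887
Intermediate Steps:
-111*((N - p) + 288) = -111*((-179 - 1*92) + 288) = -111*((-179 - 92) + 288) = -111*(-271 + 288) = -111*17 = -1887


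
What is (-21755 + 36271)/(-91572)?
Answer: -3629/22893 ≈ -0.15852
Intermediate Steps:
(-21755 + 36271)/(-91572) = 14516*(-1/91572) = -3629/22893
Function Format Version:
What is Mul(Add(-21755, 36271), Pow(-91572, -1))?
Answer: Rational(-3629, 22893) ≈ -0.15852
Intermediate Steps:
Mul(Add(-21755, 36271), Pow(-91572, -1)) = Mul(14516, Rational(-1, 91572)) = Rational(-3629, 22893)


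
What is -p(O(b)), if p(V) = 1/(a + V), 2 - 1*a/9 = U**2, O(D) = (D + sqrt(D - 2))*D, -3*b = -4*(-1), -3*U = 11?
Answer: 8199/830401 - 36*I*sqrt(30)/830401 ≈ 0.0098735 - 0.00023745*I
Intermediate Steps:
U = -11/3 (U = -1/3*11 = -11/3 ≈ -3.6667)
b = -4/3 (b = -(-4)*(-1)/3 = -1/3*4 = -4/3 ≈ -1.3333)
O(D) = D*(D + sqrt(-2 + D)) (O(D) = (D + sqrt(-2 + D))*D = D*(D + sqrt(-2 + D)))
a = -103 (a = 18 - 9*(-11/3)**2 = 18 - 9*121/9 = 18 - 121 = -103)
p(V) = 1/(-103 + V)
-p(O(b)) = -1/(-103 - 4*(-4/3 + sqrt(-2 - 4/3))/3) = -1/(-103 - 4*(-4/3 + sqrt(-10/3))/3) = -1/(-103 - 4*(-4/3 + I*sqrt(30)/3)/3) = -1/(-103 + (16/9 - 4*I*sqrt(30)/9)) = -1/(-911/9 - 4*I*sqrt(30)/9)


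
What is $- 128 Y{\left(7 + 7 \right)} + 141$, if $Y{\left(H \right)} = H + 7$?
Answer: $-2547$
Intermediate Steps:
$Y{\left(H \right)} = 7 + H$
$- 128 Y{\left(7 + 7 \right)} + 141 = - 128 \left(7 + \left(7 + 7\right)\right) + 141 = - 128 \left(7 + 14\right) + 141 = \left(-128\right) 21 + 141 = -2688 + 141 = -2547$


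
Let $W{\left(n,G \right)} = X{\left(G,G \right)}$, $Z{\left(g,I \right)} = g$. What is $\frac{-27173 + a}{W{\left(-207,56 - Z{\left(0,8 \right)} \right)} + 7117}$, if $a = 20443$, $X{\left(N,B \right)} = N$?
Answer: $- \frac{6730}{7173} \approx -0.93824$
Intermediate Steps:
$W{\left(n,G \right)} = G$
$\frac{-27173 + a}{W{\left(-207,56 - Z{\left(0,8 \right)} \right)} + 7117} = \frac{-27173 + 20443}{\left(56 - 0\right) + 7117} = - \frac{6730}{\left(56 + 0\right) + 7117} = - \frac{6730}{56 + 7117} = - \frac{6730}{7173}$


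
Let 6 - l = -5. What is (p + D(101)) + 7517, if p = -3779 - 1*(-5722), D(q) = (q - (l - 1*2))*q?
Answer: 18752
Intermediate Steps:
l = 11 (l = 6 - 1*(-5) = 6 + 5 = 11)
D(q) = q*(-9 + q) (D(q) = (q - (11 - 1*2))*q = (q - (11 - 2))*q = (q - 1*9)*q = (q - 9)*q = (-9 + q)*q = q*(-9 + q))
p = 1943 (p = -3779 + 5722 = 1943)
(p + D(101)) + 7517 = (1943 + 101*(-9 + 101)) + 7517 = (1943 + 101*92) + 7517 = (1943 + 9292) + 7517 = 11235 + 7517 = 18752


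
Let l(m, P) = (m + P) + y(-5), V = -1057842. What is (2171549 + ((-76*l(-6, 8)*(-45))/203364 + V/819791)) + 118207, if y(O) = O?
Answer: 29702667671923/12971987 ≈ 2.2898e+6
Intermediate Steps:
l(m, P) = -5 + P + m (l(m, P) = (m + P) - 5 = (P + m) - 5 = -5 + P + m)
(2171549 + ((-76*l(-6, 8)*(-45))/203364 + V/819791)) + 118207 = (2171549 + ((-76*(-5 + 8 - 6)*(-45))/203364 - 1057842/819791)) + 118207 = (2171549 + ((-76*(-3)*(-45))*(1/203364) - 1057842*1/819791)) + 118207 = (2171549 + ((228*(-45))*(1/203364) - 62226/48223)) + 118207 = (2171549 + (-10260*1/203364 - 62226/48223)) + 118207 = (2171549 + (-95/1883 - 62226/48223)) + 118207 = (2171549 - 17393249/12971987) + 118207 = 28169288004614/12971987 + 118207 = 29702667671923/12971987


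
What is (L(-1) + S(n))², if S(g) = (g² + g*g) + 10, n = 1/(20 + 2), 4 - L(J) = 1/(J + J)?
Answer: 3080025/14641 ≈ 210.37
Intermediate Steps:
L(J) = 4 - 1/(2*J) (L(J) = 4 - 1/(J + J) = 4 - 1/(2*J))
n = 1/22 ≈ 0.045455
S(g) = 10 + 2*g² (S(g) = (g² + g²) + 10 = 2*g² + 10 = 10 + 2*g²)
(L(-1) + S(n))² = ((4 - ½/(-1)) + (10 + 2*(1/22)²))² = ((4 - ½*(-1)) + (10 + 2*(1/484)))² = ((4 + ½) + (10 + 1/242))² = (9/2 + 2421/242)² = (1755/121)² = 3080025/14641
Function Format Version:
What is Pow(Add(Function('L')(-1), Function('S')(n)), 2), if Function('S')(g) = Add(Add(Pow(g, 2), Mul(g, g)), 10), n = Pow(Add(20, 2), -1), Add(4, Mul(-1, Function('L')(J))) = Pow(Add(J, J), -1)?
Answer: Rational(3080025, 14641) ≈ 210.37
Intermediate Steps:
Function('L')(J) = Add(4, Mul(Rational(-1, 2), Pow(J, -1))) (Function('L')(J) = Add(4, Mul(-1, Pow(Add(J, J), -1))) = Add(4, Mul(-1, Pow(Mul(2, J), -1))) = Add(4, Mul(-1, Mul(Rational(1, 2), Pow(J, -1)))) = Add(4, Mul(Rational(-1, 2), Pow(J, -1))))
n = Rational(1, 22) (n = Pow(22, -1) = Rational(1, 22) ≈ 0.045455)
Function('S')(g) = Add(10, Mul(2, Pow(g, 2))) (Function('S')(g) = Add(Add(Pow(g, 2), Pow(g, 2)), 10) = Add(Mul(2, Pow(g, 2)), 10) = Add(10, Mul(2, Pow(g, 2))))
Pow(Add(Function('L')(-1), Function('S')(n)), 2) = Pow(Add(Add(4, Mul(Rational(-1, 2), Pow(-1, -1))), Add(10, Mul(2, Pow(Rational(1, 22), 2)))), 2) = Pow(Add(Add(4, Mul(Rational(-1, 2), -1)), Add(10, Mul(2, Rational(1, 484)))), 2) = Pow(Add(Add(4, Rational(1, 2)), Add(10, Rational(1, 242))), 2) = Pow(Add(Rational(9, 2), Rational(2421, 242)), 2) = Pow(Rational(1755, 121), 2) = Rational(3080025, 14641)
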